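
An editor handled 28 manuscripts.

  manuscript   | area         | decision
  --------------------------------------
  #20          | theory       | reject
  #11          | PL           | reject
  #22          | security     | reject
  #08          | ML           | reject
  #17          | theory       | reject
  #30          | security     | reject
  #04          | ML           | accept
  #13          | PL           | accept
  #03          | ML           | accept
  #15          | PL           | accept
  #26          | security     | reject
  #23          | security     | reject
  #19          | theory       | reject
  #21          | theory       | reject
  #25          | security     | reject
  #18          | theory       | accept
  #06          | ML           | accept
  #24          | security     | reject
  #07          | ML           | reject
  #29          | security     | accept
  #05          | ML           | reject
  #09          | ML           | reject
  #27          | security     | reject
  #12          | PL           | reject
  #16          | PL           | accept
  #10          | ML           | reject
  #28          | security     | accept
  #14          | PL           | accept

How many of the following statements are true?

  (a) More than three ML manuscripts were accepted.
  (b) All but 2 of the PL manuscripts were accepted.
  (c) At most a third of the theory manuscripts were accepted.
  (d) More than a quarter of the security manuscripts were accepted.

2

(a) ML: |A| = 8, |A ∩ B| = 3; needs |A ∩ B| > 3 — false.
(b) PL: |A| = 6, |A ∩ B| = 4; needs |A ∖ B| = 2 — true.
(c) theory: |A| = 5, |A ∩ B| = 1; needs |A ∩ B| / |A| ≤ 1/3 — true.
(d) security: |A| = 9, |A ∩ B| = 2; needs |A ∩ B| / |A| > 1/4 — false.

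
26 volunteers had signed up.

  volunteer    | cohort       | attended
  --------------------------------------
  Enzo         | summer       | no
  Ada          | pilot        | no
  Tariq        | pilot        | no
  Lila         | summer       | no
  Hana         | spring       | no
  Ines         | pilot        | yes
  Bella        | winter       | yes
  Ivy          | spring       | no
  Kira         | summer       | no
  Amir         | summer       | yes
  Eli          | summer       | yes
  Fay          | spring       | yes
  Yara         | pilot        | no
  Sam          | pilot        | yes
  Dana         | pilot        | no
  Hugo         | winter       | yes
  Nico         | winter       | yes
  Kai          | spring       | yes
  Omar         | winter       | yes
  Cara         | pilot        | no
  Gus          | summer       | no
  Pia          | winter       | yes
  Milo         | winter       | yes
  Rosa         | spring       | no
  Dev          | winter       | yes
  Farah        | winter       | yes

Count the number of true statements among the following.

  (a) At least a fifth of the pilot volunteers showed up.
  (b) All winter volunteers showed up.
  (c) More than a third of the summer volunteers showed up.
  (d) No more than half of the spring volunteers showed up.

(a) pilot: |A| = 7, |A ∩ B| = 2; needs |A ∩ B| / |A| ≥ 1/5 — true.
(b) winter: |A| = 8, |A ∩ B| = 8; needs A ⊆ B, i.e. every element of A is in B (|A ∖ B| = 0) — true.
(c) summer: |A| = 6, |A ∩ B| = 2; needs |A ∩ B| / |A| > 1/3 — false.
(d) spring: |A| = 5, |A ∩ B| = 2; needs |A ∩ B| ≤ |A ∖ B| — true.

3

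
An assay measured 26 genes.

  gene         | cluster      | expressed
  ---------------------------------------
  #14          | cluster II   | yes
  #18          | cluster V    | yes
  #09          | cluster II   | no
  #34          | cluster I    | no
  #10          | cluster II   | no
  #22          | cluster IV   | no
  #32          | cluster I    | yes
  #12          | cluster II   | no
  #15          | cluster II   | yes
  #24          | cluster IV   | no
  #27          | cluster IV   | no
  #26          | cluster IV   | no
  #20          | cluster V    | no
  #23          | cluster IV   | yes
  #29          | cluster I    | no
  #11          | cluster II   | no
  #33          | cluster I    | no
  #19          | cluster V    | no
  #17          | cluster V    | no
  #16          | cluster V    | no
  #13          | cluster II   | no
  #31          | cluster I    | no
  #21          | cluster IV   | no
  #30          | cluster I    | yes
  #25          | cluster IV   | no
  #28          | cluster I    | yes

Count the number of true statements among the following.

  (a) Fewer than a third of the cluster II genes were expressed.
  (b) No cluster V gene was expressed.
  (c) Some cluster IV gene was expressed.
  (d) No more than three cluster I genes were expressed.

3

(a) cluster II: |A| = 7, |A ∩ B| = 2; needs |A ∩ B| / |A| < 1/3 — true.
(b) cluster V: |A| = 5, |A ∩ B| = 1; needs A ∩ B = ∅ (|A ∩ B| = 0) — false.
(c) cluster IV: |A| = 7, |A ∩ B| = 1; needs A ∩ B ≠ ∅ (|A ∩ B| ≥ 1) — true.
(d) cluster I: |A| = 7, |A ∩ B| = 3; needs |A ∩ B| ≤ 3 — true.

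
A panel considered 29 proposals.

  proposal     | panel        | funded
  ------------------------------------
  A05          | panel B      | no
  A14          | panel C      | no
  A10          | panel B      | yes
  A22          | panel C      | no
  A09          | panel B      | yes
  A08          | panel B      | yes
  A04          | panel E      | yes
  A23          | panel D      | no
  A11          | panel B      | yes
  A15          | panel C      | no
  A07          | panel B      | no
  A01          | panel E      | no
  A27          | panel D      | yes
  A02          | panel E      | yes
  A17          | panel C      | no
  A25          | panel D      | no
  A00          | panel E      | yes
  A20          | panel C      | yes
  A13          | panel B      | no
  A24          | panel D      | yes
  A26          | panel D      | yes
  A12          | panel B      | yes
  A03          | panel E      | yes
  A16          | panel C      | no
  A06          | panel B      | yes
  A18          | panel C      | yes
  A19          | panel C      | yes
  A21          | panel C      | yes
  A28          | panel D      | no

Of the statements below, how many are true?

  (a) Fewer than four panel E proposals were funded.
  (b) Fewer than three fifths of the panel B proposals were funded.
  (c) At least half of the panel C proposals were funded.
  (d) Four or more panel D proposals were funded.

(a) panel E: |A| = 5, |A ∩ B| = 4; needs |A ∩ B| < 4 — false.
(b) panel B: |A| = 9, |A ∩ B| = 6; needs |A ∩ B| / |A| < 3/5 — false.
(c) panel C: |A| = 9, |A ∩ B| = 4; needs |A ∩ B| ≥ |A ∖ B| — false.
(d) panel D: |A| = 6, |A ∩ B| = 3; needs |A ∩ B| ≥ 4 — false.

0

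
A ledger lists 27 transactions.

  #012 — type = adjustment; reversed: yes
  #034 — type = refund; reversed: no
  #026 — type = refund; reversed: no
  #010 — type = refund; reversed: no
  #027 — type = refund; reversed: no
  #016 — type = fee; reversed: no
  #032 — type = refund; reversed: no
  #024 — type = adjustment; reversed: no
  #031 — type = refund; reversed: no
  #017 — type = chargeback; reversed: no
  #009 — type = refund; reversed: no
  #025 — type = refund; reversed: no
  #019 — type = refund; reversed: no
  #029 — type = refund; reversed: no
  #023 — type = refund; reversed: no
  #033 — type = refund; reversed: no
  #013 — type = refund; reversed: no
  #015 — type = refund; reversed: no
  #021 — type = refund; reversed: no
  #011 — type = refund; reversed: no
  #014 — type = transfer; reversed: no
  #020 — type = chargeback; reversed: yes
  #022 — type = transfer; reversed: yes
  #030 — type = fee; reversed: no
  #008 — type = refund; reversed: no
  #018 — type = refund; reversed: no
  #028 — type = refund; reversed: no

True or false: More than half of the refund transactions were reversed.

False

'More than half of the refund transactions were reversed' holds iff |A ∩ B| > |A ∖ B|.
|A| = 19, |A ∩ B| = 0, |A ∖ B| = 19.
0 < 19, so the statement is false.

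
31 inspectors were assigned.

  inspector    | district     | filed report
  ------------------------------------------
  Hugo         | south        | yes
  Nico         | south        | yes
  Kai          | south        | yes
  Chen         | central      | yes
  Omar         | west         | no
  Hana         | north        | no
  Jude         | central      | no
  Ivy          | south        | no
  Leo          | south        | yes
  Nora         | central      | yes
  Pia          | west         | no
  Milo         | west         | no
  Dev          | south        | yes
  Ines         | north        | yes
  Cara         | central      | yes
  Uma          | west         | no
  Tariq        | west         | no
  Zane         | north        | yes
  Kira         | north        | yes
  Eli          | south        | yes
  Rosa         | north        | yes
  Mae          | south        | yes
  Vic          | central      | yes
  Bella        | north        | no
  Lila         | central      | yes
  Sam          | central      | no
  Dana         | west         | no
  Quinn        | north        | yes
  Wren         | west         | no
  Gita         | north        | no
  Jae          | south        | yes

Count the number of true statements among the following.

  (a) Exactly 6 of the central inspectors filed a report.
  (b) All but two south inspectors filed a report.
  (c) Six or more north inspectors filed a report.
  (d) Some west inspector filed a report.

0

(a) central: |A| = 7, |A ∩ B| = 5; needs |A ∩ B| = 6 — false.
(b) south: |A| = 9, |A ∩ B| = 8; needs |A ∖ B| = 2 — false.
(c) north: |A| = 8, |A ∩ B| = 5; needs |A ∩ B| ≥ 6 — false.
(d) west: |A| = 7, |A ∩ B| = 0; needs A ∩ B ≠ ∅ (|A ∩ B| ≥ 1) — false.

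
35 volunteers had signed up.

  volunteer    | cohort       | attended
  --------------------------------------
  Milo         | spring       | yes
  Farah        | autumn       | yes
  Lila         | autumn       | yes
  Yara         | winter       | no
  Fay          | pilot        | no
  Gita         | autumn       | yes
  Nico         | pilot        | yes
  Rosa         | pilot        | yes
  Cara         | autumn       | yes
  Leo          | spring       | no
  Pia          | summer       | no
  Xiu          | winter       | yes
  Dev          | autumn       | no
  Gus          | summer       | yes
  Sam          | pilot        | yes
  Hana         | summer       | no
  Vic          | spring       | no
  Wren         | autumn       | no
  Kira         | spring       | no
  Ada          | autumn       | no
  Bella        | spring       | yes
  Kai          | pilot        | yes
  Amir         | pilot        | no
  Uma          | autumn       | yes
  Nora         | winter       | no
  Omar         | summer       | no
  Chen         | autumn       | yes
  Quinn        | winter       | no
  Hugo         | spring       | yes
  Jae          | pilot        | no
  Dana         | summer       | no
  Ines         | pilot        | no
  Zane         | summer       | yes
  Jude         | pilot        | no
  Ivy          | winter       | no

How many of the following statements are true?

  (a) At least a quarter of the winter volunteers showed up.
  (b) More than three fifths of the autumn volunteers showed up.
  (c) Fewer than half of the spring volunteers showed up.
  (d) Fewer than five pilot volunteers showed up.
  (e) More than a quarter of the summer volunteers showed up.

(a) winter: |A| = 5, |A ∩ B| = 1; needs |A ∩ B| / |A| ≥ 1/4 — false.
(b) autumn: |A| = 9, |A ∩ B| = 6; needs |A ∩ B| / |A| > 3/5 — true.
(c) spring: |A| = 6, |A ∩ B| = 3; needs |A ∩ B| < |A ∖ B| — false.
(d) pilot: |A| = 9, |A ∩ B| = 4; needs |A ∩ B| < 5 — true.
(e) summer: |A| = 6, |A ∩ B| = 2; needs |A ∩ B| / |A| > 1/4 — true.

3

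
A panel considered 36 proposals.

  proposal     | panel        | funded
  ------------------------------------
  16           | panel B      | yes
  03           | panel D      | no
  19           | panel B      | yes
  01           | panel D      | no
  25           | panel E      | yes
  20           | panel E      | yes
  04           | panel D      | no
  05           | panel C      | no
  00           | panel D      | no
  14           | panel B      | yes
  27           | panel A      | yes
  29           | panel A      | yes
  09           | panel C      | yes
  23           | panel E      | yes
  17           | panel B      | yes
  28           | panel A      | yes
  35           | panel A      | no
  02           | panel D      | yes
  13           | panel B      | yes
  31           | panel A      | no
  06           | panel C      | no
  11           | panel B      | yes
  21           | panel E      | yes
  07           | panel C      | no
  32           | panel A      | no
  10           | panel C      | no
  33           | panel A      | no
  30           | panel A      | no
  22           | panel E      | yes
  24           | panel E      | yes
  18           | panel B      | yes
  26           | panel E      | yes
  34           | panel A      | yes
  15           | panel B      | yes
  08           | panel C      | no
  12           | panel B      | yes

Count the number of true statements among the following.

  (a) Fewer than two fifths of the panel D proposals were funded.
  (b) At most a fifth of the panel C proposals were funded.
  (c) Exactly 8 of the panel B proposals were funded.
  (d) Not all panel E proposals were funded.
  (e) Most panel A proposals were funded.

2

(a) panel D: |A| = 5, |A ∩ B| = 1; needs |A ∩ B| / |A| < 2/5 — true.
(b) panel C: |A| = 6, |A ∩ B| = 1; needs |A ∩ B| / |A| ≤ 1/5 — true.
(c) panel B: |A| = 9, |A ∩ B| = 9; needs |A ∩ B| = 8 — false.
(d) panel E: |A| = 7, |A ∩ B| = 7; needs A ⊄ B (|A ∖ B| ≥ 1) — false.
(e) panel A: |A| = 9, |A ∩ B| = 4; needs |A ∩ B| > |A ∖ B| — false.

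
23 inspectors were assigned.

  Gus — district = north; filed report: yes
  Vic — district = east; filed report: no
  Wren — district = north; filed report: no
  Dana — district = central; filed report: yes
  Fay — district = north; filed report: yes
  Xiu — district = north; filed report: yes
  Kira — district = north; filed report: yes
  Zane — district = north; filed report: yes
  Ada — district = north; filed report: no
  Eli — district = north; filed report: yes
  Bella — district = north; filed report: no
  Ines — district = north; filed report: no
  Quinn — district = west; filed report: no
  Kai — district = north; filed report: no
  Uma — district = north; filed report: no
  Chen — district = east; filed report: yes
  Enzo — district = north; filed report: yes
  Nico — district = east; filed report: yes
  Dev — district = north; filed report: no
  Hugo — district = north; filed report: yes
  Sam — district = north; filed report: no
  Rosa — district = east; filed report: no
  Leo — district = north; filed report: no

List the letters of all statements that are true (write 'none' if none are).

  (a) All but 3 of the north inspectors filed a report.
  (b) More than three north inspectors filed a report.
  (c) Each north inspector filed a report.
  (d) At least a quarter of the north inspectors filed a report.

(b), (d)

|A| = 17, |A ∩ B| = 8, |A ∖ B| = 9.
(a) |A ∖ B| = 3: fails.
(b) |A ∩ B| > 3: holds.
(c) A ⊆ B, i.e. every element of A is in B (|A ∖ B| = 0): fails.
(d) |A ∩ B| / |A| ≥ 1/4: holds.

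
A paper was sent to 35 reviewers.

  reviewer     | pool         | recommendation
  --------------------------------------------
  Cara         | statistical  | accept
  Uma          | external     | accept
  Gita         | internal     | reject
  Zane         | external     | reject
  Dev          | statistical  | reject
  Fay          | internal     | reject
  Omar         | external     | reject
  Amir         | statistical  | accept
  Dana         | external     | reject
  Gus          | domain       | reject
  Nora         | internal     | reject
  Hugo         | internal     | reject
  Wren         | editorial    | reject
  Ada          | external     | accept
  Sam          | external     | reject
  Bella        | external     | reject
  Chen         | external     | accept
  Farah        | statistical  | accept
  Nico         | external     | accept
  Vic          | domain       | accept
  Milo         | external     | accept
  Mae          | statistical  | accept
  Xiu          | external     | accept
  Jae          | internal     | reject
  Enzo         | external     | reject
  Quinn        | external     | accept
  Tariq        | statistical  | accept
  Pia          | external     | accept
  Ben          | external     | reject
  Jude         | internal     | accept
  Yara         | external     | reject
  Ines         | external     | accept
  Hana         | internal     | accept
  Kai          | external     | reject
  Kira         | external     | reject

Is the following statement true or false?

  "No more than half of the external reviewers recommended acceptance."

True

Truth condition: |A ∩ B| ≤ |A ∖ B|.
|A| = 19, |A ∩ B| = 9, |A ∖ B| = 10.
9 < 10, so the statement is true.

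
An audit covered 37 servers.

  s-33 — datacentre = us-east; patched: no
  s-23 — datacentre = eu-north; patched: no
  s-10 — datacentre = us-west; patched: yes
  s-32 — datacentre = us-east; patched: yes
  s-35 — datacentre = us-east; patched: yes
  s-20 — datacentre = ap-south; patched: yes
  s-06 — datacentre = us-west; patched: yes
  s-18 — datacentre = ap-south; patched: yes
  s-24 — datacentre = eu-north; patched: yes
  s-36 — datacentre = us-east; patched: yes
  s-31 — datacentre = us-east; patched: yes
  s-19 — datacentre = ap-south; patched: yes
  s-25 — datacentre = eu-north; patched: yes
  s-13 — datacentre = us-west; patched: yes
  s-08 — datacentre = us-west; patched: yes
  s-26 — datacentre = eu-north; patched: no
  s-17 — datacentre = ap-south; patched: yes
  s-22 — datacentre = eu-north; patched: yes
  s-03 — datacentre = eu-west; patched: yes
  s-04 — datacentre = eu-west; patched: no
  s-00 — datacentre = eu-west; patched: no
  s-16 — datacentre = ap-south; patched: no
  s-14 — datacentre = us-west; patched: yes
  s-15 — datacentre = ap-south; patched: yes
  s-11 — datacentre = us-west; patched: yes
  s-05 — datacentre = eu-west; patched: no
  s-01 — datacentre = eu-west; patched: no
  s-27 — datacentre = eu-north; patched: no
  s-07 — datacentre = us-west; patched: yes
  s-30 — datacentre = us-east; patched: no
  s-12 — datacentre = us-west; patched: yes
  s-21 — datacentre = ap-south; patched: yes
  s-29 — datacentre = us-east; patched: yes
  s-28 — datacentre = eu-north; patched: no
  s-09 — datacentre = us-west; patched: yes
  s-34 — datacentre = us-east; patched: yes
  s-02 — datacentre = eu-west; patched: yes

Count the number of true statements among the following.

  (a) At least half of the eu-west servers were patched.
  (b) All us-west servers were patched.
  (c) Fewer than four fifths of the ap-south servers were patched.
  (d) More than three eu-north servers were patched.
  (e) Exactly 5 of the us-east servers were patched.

(a) eu-west: |A| = 6, |A ∩ B| = 2; needs |A ∩ B| ≥ |A ∖ B| — false.
(b) us-west: |A| = 9, |A ∩ B| = 9; needs A ⊆ B, i.e. every element of A is in B (|A ∖ B| = 0) — true.
(c) ap-south: |A| = 7, |A ∩ B| = 6; needs |A ∩ B| / |A| < 4/5 — false.
(d) eu-north: |A| = 7, |A ∩ B| = 3; needs |A ∩ B| > 3 — false.
(e) us-east: |A| = 8, |A ∩ B| = 6; needs |A ∩ B| = 5 — false.

1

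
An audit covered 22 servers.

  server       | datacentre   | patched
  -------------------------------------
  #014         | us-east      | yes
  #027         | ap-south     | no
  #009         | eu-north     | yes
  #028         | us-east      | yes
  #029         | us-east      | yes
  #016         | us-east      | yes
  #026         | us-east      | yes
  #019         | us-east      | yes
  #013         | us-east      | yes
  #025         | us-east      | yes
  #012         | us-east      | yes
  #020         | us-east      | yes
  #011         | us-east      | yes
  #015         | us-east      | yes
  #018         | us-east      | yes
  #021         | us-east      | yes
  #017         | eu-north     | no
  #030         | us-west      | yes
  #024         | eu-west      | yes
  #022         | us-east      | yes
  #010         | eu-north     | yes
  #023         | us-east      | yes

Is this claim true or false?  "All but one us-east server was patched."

The determiner here denotes the relation: |A ∖ B| = 1.
|A| = 16, |A ∩ B| = 16, |A ∖ B| = 0.
|A ∖ B| = 0, so the statement is false.

False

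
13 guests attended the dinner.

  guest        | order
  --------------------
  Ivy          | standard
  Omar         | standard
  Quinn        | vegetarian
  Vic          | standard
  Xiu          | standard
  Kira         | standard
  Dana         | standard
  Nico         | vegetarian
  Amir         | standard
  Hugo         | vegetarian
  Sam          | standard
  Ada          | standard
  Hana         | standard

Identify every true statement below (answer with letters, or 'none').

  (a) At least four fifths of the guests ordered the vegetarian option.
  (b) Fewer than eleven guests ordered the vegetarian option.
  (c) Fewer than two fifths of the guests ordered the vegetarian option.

(b), (c)

|A| = 13, |A ∩ B| = 3, |A ∖ B| = 10.
(a) |A ∩ B| / |A| ≥ 4/5: fails.
(b) |A ∩ B| < 11: holds.
(c) |A ∩ B| / |A| < 2/5: holds.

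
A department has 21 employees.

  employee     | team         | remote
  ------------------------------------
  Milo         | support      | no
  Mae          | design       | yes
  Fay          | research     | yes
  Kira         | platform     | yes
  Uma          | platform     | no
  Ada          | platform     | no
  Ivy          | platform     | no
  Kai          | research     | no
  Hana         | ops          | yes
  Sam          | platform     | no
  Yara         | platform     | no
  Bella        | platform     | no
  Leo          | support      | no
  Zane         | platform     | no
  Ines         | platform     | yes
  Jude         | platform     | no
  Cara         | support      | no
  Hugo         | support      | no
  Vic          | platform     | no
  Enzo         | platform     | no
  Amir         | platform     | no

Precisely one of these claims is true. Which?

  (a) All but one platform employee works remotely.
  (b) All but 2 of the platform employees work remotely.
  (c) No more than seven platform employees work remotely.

|A| = 13, |A ∩ B| = 2, |A ∖ B| = 11.
(a) requires |A ∖ B| = 1: false.
(b) requires |A ∖ B| = 2: false.
(c) requires |A ∩ B| ≤ 7: true.

(c)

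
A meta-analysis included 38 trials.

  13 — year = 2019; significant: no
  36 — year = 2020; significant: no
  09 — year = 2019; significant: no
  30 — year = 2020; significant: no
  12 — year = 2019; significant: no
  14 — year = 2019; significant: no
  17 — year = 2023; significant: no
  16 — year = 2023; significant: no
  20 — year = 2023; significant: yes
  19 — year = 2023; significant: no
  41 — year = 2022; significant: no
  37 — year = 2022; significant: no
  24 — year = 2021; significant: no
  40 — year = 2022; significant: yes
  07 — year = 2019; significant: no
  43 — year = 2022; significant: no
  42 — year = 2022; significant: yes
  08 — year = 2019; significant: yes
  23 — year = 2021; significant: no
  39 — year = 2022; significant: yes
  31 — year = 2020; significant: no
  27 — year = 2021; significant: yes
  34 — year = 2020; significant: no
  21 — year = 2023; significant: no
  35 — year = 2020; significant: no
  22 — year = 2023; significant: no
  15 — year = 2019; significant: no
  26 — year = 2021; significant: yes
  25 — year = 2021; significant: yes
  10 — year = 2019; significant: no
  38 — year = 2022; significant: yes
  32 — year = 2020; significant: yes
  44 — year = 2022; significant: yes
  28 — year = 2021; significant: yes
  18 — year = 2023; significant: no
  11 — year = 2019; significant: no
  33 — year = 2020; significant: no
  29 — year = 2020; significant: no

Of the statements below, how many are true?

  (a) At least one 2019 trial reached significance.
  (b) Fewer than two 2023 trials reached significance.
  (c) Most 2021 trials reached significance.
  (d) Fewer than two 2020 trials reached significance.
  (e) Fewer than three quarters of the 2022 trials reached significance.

(a) 2019: |A| = 9, |A ∩ B| = 1; needs A ∩ B ≠ ∅ (|A ∩ B| ≥ 1) — true.
(b) 2023: |A| = 7, |A ∩ B| = 1; needs |A ∩ B| < 2 — true.
(c) 2021: |A| = 6, |A ∩ B| = 4; needs |A ∩ B| > |A ∖ B| — true.
(d) 2020: |A| = 8, |A ∩ B| = 1; needs |A ∩ B| < 2 — true.
(e) 2022: |A| = 8, |A ∩ B| = 5; needs |A ∩ B| / |A| < 3/4 — true.

5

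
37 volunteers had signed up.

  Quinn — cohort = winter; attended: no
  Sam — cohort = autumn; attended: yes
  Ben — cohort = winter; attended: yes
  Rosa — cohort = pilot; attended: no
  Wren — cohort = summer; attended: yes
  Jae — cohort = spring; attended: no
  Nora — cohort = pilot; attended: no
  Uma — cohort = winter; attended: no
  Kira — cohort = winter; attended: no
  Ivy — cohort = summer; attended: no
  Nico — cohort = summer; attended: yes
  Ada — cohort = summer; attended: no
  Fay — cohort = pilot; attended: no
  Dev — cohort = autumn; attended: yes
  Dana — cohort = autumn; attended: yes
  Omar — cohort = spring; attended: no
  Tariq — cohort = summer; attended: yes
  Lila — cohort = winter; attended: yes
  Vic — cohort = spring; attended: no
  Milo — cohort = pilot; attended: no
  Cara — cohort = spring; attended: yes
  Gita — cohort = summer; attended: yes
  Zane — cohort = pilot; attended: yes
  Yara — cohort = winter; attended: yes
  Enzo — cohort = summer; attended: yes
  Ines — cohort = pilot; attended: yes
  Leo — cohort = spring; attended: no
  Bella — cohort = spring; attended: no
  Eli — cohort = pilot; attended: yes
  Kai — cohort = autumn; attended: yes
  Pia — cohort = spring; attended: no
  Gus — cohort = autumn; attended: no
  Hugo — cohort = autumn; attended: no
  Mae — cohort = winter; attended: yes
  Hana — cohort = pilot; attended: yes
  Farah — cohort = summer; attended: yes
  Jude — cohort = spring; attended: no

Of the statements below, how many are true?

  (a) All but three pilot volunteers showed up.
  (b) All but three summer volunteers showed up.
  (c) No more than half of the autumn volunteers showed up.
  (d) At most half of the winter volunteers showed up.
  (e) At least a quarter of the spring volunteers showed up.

0

(a) pilot: |A| = 8, |A ∩ B| = 4; needs |A ∖ B| = 3 — false.
(b) summer: |A| = 8, |A ∩ B| = 6; needs |A ∖ B| = 3 — false.
(c) autumn: |A| = 6, |A ∩ B| = 4; needs |A ∩ B| ≤ |A ∖ B| — false.
(d) winter: |A| = 7, |A ∩ B| = 4; needs |A ∩ B| ≤ |A ∖ B| — false.
(e) spring: |A| = 8, |A ∩ B| = 1; needs |A ∩ B| / |A| ≥ 1/4 — false.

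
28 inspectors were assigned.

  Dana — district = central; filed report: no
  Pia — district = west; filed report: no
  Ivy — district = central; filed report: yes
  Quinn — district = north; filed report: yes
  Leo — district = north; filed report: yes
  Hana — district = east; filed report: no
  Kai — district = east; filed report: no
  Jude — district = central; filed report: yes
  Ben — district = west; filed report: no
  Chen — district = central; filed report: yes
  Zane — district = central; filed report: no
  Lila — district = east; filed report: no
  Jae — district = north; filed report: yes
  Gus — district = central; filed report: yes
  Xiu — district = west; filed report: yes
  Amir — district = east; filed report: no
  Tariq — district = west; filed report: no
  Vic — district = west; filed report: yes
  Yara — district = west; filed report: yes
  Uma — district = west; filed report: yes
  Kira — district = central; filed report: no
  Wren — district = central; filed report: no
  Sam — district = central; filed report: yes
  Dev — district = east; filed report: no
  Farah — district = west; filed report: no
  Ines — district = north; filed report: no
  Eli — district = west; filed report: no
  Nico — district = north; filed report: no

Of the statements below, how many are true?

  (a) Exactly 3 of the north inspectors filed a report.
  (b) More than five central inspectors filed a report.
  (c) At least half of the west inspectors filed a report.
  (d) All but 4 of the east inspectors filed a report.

(a) north: |A| = 5, |A ∩ B| = 3; needs |A ∩ B| = 3 — true.
(b) central: |A| = 9, |A ∩ B| = 5; needs |A ∩ B| > 5 — false.
(c) west: |A| = 9, |A ∩ B| = 4; needs |A ∩ B| ≥ |A ∖ B| — false.
(d) east: |A| = 5, |A ∩ B| = 0; needs |A ∖ B| = 4 — false.

1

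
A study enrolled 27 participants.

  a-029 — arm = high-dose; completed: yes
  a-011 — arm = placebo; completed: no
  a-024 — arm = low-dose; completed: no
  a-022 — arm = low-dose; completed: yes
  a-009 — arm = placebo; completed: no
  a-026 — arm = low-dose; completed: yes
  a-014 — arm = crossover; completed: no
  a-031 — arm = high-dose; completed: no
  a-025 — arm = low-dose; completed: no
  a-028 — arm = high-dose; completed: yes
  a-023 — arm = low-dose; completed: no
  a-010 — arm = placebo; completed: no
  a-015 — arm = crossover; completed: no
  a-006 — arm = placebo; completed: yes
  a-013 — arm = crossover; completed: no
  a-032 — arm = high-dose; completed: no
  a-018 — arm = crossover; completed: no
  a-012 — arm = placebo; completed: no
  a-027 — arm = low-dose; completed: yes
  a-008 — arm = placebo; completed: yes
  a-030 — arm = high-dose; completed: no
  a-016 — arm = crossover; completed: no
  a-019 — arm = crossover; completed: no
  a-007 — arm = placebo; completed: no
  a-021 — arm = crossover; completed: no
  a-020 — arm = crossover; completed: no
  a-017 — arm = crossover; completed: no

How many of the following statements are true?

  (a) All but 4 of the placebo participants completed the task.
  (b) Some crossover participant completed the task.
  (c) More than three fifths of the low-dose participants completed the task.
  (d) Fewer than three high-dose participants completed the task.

(a) placebo: |A| = 7, |A ∩ B| = 2; needs |A ∖ B| = 4 — false.
(b) crossover: |A| = 9, |A ∩ B| = 0; needs A ∩ B ≠ ∅ (|A ∩ B| ≥ 1) — false.
(c) low-dose: |A| = 6, |A ∩ B| = 3; needs |A ∩ B| / |A| > 3/5 — false.
(d) high-dose: |A| = 5, |A ∩ B| = 2; needs |A ∩ B| < 3 — true.

1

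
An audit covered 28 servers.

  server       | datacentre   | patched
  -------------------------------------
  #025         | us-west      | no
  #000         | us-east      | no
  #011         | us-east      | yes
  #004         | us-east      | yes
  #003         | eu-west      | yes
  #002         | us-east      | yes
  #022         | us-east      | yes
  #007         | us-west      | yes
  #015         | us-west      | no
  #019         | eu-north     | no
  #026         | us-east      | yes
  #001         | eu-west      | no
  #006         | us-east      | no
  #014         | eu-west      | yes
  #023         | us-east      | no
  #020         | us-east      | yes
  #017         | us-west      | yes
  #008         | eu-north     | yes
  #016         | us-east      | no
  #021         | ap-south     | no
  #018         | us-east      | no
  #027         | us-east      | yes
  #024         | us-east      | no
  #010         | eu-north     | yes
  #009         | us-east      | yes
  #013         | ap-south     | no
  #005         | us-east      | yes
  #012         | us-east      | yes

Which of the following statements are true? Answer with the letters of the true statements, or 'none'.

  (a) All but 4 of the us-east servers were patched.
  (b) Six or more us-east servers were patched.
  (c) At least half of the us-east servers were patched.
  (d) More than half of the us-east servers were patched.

|A| = 16, |A ∩ B| = 10, |A ∖ B| = 6.
(a) |A ∖ B| = 4: fails.
(b) |A ∩ B| ≥ 6: holds.
(c) |A ∩ B| ≥ |A ∖ B|: holds.
(d) |A ∩ B| > |A ∖ B|: holds.

(b), (c), (d)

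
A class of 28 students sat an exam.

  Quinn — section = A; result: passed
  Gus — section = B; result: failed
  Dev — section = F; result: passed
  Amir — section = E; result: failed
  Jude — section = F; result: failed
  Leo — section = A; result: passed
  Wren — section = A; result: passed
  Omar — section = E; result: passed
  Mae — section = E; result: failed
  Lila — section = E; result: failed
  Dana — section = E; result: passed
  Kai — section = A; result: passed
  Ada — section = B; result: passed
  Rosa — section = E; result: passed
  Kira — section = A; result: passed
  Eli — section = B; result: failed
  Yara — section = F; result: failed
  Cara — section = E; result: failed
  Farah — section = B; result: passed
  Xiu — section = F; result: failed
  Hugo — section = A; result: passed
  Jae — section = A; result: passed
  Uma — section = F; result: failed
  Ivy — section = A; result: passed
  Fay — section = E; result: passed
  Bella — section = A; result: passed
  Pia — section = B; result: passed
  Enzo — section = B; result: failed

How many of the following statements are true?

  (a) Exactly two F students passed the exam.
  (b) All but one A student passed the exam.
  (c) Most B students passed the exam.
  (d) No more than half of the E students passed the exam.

(a) F: |A| = 5, |A ∩ B| = 1; needs |A ∩ B| = 2 — false.
(b) A: |A| = 9, |A ∩ B| = 9; needs |A ∖ B| = 1 — false.
(c) B: |A| = 6, |A ∩ B| = 3; needs |A ∩ B| > |A ∖ B| — false.
(d) E: |A| = 8, |A ∩ B| = 4; needs |A ∩ B| ≤ |A ∖ B| — true.

1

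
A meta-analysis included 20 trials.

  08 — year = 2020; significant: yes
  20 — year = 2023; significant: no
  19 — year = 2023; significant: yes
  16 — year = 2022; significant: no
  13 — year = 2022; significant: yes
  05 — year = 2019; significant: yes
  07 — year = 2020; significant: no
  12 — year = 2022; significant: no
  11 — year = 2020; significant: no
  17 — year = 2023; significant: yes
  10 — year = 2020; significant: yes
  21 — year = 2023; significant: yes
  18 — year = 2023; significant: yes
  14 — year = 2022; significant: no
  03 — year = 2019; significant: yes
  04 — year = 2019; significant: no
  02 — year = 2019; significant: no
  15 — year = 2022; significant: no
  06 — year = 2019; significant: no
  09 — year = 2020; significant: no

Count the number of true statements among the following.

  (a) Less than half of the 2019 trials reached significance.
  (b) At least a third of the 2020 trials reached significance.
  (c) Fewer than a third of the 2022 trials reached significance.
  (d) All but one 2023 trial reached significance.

4

(a) 2019: |A| = 5, |A ∩ B| = 2; needs |A ∩ B| < |A ∖ B| — true.
(b) 2020: |A| = 5, |A ∩ B| = 2; needs |A ∩ B| / |A| ≥ 1/3 — true.
(c) 2022: |A| = 5, |A ∩ B| = 1; needs |A ∩ B| / |A| < 1/3 — true.
(d) 2023: |A| = 5, |A ∩ B| = 4; needs |A ∖ B| = 1 — true.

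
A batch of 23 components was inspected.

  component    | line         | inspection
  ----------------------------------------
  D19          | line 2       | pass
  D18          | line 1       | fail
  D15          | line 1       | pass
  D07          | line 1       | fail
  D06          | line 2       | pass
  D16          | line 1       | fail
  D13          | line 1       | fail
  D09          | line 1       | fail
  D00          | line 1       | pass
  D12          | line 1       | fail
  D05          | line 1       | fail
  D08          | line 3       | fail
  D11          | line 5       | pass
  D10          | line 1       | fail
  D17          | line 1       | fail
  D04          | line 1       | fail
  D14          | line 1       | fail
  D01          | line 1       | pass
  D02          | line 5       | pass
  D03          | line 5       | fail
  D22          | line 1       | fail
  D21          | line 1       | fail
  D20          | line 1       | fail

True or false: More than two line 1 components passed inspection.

Truth condition: |A ∩ B| > 2.
|A| = 17, |A ∩ B| = 3, |A ∖ B| = 14.
|A ∩ B| = 3, so the statement is true.

True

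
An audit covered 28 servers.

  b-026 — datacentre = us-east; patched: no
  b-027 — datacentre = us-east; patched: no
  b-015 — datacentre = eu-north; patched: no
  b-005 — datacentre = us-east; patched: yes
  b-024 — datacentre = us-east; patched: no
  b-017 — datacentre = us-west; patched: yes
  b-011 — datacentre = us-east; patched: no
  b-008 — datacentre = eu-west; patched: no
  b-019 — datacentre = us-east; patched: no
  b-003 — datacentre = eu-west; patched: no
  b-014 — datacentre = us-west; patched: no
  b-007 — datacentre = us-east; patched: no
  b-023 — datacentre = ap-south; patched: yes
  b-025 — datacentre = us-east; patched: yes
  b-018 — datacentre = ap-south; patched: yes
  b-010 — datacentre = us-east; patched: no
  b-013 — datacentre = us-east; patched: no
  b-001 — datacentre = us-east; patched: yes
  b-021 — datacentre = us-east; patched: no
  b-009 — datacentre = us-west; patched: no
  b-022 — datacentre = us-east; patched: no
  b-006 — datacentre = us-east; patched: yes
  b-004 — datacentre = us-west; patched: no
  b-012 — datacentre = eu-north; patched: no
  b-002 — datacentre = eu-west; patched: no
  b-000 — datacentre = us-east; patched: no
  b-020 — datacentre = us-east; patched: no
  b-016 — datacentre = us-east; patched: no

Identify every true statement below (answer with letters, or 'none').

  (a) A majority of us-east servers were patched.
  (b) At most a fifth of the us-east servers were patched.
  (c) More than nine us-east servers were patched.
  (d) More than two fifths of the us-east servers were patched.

none

|A| = 17, |A ∩ B| = 4, |A ∖ B| = 13.
(a) |A ∩ B| > |A ∖ B|: fails.
(b) |A ∩ B| / |A| ≤ 1/5: fails.
(c) |A ∩ B| > 9: fails.
(d) |A ∩ B| / |A| > 2/5: fails.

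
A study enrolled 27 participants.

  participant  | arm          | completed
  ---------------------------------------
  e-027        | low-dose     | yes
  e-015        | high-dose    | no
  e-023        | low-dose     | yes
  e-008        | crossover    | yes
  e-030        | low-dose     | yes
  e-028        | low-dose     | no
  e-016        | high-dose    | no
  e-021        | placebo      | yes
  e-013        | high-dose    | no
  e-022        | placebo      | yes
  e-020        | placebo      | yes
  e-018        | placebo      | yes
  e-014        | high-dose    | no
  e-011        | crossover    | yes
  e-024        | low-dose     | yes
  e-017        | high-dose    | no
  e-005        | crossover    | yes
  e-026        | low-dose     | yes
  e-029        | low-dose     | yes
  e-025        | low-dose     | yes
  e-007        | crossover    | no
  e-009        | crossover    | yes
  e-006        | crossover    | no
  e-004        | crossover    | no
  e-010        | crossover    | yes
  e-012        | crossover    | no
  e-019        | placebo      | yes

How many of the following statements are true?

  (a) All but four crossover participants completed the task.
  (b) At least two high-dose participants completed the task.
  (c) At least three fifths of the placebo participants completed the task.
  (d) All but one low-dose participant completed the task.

(a) crossover: |A| = 9, |A ∩ B| = 5; needs |A ∖ B| = 4 — true.
(b) high-dose: |A| = 5, |A ∩ B| = 0; needs |A ∩ B| ≥ 2 — false.
(c) placebo: |A| = 5, |A ∩ B| = 5; needs |A ∩ B| / |A| ≥ 3/5 — true.
(d) low-dose: |A| = 8, |A ∩ B| = 7; needs |A ∖ B| = 1 — true.

3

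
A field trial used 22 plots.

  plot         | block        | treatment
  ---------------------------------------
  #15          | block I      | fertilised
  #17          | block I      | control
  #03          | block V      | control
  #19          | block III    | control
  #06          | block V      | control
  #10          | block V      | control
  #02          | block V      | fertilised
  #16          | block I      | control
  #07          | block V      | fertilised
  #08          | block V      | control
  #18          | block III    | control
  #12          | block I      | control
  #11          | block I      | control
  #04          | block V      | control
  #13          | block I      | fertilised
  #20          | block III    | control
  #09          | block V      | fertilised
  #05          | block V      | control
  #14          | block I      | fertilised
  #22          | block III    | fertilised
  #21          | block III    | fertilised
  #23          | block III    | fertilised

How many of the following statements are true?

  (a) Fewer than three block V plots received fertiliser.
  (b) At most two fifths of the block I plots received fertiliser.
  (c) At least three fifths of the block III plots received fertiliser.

0

(a) block V: |A| = 9, |A ∩ B| = 3; needs |A ∩ B| < 3 — false.
(b) block I: |A| = 7, |A ∩ B| = 3; needs |A ∩ B| / |A| ≤ 2/5 — false.
(c) block III: |A| = 6, |A ∩ B| = 3; needs |A ∩ B| / |A| ≥ 3/5 — false.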